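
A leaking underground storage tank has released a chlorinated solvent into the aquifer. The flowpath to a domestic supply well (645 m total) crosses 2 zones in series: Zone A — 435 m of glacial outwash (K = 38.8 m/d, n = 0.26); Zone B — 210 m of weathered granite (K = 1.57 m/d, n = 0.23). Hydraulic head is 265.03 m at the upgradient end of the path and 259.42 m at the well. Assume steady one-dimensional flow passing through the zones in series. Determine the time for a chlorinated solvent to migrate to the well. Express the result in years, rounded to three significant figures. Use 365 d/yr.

11.4 years

Total head drop ΔH = 265.03 − 259.42 = 5.61 m
Steady 1-D flow in series ⇒ the Darcy flux q is identical in every zone and the zone head losses add (resistances L/K in series).
Σ(L/K) = 435/38.8 + 210/1.57 = 11.21 + 133.8 = 145.0 d
q = ΔH / Σ(L/K) = 5.61 / 145.0 = 0.03870 m/d (same in every zone)
Zone A: v = q/n = 0.03870/0.26 = 0.1488 m/d → t_A = 435/0.1488 = 2923 d
Zone B: v = q/n = 0.03870/0.23 = 0.1683 m/d → t_B = 210/0.1683 = 1248 d
Total t = 2923 + 1248 = 4171 d
   = 4171 / 365 = 11.4 yr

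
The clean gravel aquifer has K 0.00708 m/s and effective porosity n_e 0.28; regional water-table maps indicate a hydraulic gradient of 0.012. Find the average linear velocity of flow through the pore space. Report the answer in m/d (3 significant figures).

26.2 m/d

K = 0.00708 m/s × 86400 s/d = 611.7 m/d
q = Ki = 611.7 × 0.012 = 7.341 m/d
v = Ki/n = 611.7·0.012/0.28 = 26.22 m/d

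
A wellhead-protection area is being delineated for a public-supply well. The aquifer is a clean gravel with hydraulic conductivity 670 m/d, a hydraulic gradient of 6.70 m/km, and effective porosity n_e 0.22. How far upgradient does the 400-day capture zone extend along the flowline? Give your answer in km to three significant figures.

8.16 km

q = Ki = 670 × 0.0067 = 4.489 m/d
v_s = q/n_e = 4.489/0.22 = 20.40 m/d
L = v × T = 20.40 × 400 = 8162 m
   = 8.16 km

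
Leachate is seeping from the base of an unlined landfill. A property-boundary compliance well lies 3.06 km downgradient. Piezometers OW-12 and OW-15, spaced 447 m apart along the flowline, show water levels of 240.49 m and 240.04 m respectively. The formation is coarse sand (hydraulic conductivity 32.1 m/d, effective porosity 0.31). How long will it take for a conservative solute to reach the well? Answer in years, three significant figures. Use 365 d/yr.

Hydraulic gradient i = (240.49 − 240.04) / 447 = 0.45 / 447 = 0.001007
Specific discharge q = 32.1 × 0.001007 = 0.03232 m/d
Seepage velocity v = q / n = 0.03232 / 0.31 = 0.1042 m/d
L = 3.06 km = 3060 m
t = L / v = 3060 / 0.1042 = 29350 d
   = 29350 / 365 = 80.4 yr

80.4 years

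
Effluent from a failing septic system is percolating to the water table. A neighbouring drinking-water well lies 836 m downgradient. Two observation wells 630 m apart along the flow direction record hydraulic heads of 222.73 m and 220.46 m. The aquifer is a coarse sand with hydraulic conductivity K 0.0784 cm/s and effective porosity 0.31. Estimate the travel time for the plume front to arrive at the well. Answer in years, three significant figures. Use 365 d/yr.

Hydraulic gradient i = (222.73 − 220.46) / 630 = 2.27 / 630 = 0.003603
K = 0.0784 cm/s × 864 = 67.74 m/d
Specific discharge q = 67.74 × 0.003603 = 0.2441 m/d
Average linear velocity = 0.2441 / 0.31 = 0.7873 m/d
t = L / v = 836 / 0.7873 = 1062 d
   = 1062 / 365 = 2.91 yr

2.91 years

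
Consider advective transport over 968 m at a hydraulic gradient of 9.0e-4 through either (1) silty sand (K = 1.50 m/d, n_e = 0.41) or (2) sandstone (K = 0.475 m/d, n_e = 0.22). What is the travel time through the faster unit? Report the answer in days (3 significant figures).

Unit 1 (silty sand): v = 1.50×9.0e-4/0.41 = 0.003293 m/d, t = 968/0.003293 = 294000 d
Unit 2 (sandstone): v = 0.475×9.0e-4/0.22 = 0.001943 m/d, t = 968/0.001943 = 498200 d
Faster unit: t = 294000 d

294000 days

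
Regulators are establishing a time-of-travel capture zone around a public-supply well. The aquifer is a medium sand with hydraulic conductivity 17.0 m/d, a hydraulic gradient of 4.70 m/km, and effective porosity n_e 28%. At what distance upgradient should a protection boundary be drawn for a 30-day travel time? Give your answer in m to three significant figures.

8.56 m

q = Ki = 17.0 × 0.0047 = 0.07990 m/d
Seepage velocity v = q / n = 0.07990 / 0.28 = 0.2854 m/d
L = v × T = 0.2854 × 30 = 8.561 m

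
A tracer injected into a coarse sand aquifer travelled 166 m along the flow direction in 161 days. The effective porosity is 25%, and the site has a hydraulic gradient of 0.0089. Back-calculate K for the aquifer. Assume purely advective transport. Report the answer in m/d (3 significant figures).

29.0 m/d

v = L / t = 166 / 161 = 1.031 m/d
K = v · n / i = 1.031 × 0.25 / 0.0089 = 29.0 m/d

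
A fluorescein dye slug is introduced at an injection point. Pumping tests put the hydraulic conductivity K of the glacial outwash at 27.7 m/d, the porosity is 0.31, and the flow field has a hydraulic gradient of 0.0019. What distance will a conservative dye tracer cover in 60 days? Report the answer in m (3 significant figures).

10.2 m

Specific discharge q = 27.7 × 0.0019 = 0.05263 m/d
v_s = q/n_e = 0.05263/0.31 = 0.1698 m/d
L = v × T = 0.1698 × 60 = 10.19 m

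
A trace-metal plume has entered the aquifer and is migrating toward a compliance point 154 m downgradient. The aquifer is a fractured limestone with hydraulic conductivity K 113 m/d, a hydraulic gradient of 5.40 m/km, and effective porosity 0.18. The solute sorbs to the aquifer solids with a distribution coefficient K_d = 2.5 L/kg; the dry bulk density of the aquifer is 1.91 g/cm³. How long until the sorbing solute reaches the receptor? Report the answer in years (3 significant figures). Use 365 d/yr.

Specific discharge q = 113 × 0.0054 = 0.6102 m/d
Seepage velocity v = q / n = 0.6102 / 0.18 = 3.390 m/d
Retardation R = 1 + ρ_b·K_d/n = 1 + 1.91×2.5/0.18 = 27.53
Contaminant velocity v_c = v/R = 3.390/27.53 = 0.1231 m/d
t = L/v_c = 154/0.1231 = 1251 d
   = 1251/365 = 3.43 yr

3.43 years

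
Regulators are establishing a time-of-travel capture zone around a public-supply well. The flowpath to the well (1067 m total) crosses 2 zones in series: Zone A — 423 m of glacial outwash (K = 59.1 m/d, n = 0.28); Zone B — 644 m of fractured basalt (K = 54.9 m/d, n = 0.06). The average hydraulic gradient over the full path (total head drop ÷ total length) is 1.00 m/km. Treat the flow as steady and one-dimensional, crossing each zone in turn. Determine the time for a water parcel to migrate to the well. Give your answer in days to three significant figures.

2780 days

Continuity: the same q passes through each zone, so ΔH = q·Σ(L_j/K_j) — the zones act as resistances in series.
Σ(L/K) = 423/59.1 + 644/54.9 = 7.157 + 11.73 = 18.89 d
K_eq = L_total / Σ(L/K) = 1067 / 18.89 = 56.49 m/d
q = K_eq · i = 56.49 × 0.0010 = 0.05649 m/d (same in every zone)
Zone A: v = q/n = 0.05649/0.28 = 0.2018 m/d → t_A = 423/0.2018 = 2097 d
Zone B: v = q/n = 0.05649/0.06 = 0.9415 m/d → t_B = 644/0.9415 = 684.0 d
Total t = 2097 + 684.0 = 2781 d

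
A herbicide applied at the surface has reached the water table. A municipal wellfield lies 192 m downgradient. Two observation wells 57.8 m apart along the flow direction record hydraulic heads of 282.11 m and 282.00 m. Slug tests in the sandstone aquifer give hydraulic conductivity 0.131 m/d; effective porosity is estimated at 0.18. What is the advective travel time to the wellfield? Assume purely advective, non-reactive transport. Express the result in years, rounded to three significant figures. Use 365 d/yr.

Hydraulic gradient i = (282.11 − 282.00) / 57.8 = 0.11 / 57.8 = 0.001903
q = Ki = 0.131 × 0.001903 = 2.493e-4 m/d
Seepage velocity v = q / n = 2.493e-4 / 0.18 = 0.001385 m/d
t = L / v = 192 / 0.001385 = 138600 d
   = 138600 / 365 = 380 yr

380 years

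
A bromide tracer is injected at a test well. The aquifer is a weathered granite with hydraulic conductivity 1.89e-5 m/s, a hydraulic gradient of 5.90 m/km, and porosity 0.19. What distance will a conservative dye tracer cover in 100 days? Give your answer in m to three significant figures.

K = 1.89e-5 m/s × 86400 s/d = 1.633 m/d
Darcy flux q = K·i = 1.633 × 0.0059 = 0.009634 m/d
v_s = q/n_e = 0.009634/0.19 = 0.05071 m/d
L = v × T = 0.05071 × 100 = 5.071 m

5.07 m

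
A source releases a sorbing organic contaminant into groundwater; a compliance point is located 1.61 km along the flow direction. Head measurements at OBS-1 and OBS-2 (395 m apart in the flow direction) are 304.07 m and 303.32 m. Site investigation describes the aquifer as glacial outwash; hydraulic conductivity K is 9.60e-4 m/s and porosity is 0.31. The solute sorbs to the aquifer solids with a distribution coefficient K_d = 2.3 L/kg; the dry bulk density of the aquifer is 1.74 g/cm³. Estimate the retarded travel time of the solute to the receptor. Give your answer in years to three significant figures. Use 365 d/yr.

Hydraulic gradient i = (304.07 − 303.32) / 395 = 0.75 / 395 = 0.001899
K = 9.60e-4 m/s × 86400 s/d = 82.94 m/d
Specific discharge q = 82.94 × 0.001899 = 0.1575 m/d
Seepage velocity v = q / n = 0.1575 / 0.31 = 0.5080 m/d
Retardation R = 1 + ρ_b·K_d/n = 1 + 1.74×2.3/0.31 = 13.91
Contaminant velocity v_c = v/R = 0.5080/13.91 = 0.03652 m/d
L = 1.61 km = 1610 m
t = L/v_c = 1610/0.03652 = 44080 d
   = 44080/365 = 121 yr

121 years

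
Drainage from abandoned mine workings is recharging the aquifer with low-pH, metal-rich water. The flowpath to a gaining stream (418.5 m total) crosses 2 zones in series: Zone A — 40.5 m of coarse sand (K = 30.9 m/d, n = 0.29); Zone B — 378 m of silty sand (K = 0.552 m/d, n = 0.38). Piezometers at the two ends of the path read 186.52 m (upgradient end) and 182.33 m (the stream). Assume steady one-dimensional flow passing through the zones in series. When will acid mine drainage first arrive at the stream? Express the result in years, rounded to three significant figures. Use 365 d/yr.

69.7 years

Total head drop ΔH = 186.52 − 182.33 = 4.19 m
Continuity: the same q passes through each zone, so ΔH = q·Σ(L_j/K_j) — the zones act as resistances in series.
Σ(L/K) = 40.5/30.9 + 378/0.552 = 1.311 + 684.8 = 686.1 d
q = ΔH / Σ(L/K) = 4.19 / 686.1 = 0.006107 m/d (same in every zone)
Zone A: v = q/n = 0.006107/0.29 = 0.02106 m/d → t_A = 40.5/0.02106 = 1923 d
Zone B: v = q/n = 0.006107/0.38 = 0.01607 m/d → t_B = 378/0.01607 = 23520 d
Total t = 1923 + 23520 = 25440 d
   = 25440 / 365 = 69.7 yr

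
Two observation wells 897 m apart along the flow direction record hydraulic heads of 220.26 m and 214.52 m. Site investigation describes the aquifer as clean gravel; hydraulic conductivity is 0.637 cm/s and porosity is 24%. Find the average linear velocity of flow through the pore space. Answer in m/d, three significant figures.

14.7 m/d

Hydraulic gradient i = (220.26 − 214.52) / 897 = 5.74 / 897 = 0.006399
K = 0.637 cm/s × 864 = 550.4 m/d
Darcy flux q = K·i = 550.4 × 0.006399 = 3.522 m/d
v_s = q/n_e = 3.522/0.24 = 14.67 m/d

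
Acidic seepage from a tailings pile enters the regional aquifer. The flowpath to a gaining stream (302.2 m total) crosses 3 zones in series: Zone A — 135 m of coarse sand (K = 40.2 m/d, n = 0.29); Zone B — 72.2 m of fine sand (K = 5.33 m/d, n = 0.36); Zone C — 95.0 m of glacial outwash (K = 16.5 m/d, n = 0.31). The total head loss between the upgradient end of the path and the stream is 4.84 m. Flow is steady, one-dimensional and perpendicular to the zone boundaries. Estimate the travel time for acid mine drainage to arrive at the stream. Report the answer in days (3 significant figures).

Steady 1-D flow in series ⇒ the Darcy flux q is identical in every zone and the zone head losses add (resistances L/K in series).
Σ(L/K) = 135/40.2 + 72.2/5.33 + 95.0/16.5 = 3.358 + 13.55 + 5.758 = 22.66 d
q = ΔH / Σ(L/K) = 4.84 / 22.66 = 0.2136 m/d (same in every zone)
Zone A: v = q/n = 0.2136/0.29 = 0.7365 m/d → t_A = 135/0.7365 = 183.3 d
Zone B: v = q/n = 0.2136/0.36 = 0.5933 m/d → t_B = 72.2/0.5933 = 121.7 d
Zone C: v = q/n = 0.2136/0.31 = 0.6890 m/d → t_C = 95.0/0.6890 = 137.9 d
Total t = 183.3 + 121.7 + 137.9 = 442.9 d

443 days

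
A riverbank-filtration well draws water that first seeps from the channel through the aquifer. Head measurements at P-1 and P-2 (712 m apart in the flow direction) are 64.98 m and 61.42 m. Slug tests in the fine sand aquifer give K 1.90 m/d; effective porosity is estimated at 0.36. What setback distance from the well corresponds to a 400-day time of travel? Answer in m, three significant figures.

10.6 m

Hydraulic gradient i = (64.98 − 61.42) / 712 = 3.56 / 712 = 0.005000
q = Ki = 1.90 × 0.005000 = 0.009500 m/d
Average linear velocity = 0.009500 / 0.36 = 0.02639 m/d
L = v × T = 0.02639 × 400 = 10.56 m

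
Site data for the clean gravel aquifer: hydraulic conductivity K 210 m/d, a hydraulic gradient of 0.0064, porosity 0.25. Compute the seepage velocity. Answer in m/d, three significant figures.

q = Ki = 210 × 0.0064 = 1.344 m/d
Seepage velocity v = q / n = 1.344 / 0.25 = 5.376 m/d

5.38 m/d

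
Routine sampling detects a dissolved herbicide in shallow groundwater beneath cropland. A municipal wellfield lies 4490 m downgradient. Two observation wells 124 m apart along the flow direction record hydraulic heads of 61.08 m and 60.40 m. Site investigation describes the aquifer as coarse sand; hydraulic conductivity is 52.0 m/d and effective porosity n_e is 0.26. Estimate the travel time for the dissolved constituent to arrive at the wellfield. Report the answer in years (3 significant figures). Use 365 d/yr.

11.2 years

Hydraulic gradient i = (61.08 − 60.40) / 124 = 0.68 / 124 = 0.005484
Darcy flux q = K·i = 52.0 × 0.005484 = 0.2852 m/d
v = Ki/n = 52.0·0.005484/0.26 = 1.097 m/d
t = L / v = 4490 / 1.097 = 4094 d
   = 4094 / 365 = 11.2 yr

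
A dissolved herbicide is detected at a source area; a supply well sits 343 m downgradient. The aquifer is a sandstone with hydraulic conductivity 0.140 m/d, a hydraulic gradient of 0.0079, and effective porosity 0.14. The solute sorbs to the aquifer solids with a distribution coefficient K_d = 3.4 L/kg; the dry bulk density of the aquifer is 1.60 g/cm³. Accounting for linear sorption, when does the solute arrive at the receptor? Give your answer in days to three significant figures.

1.73e6 days

Darcy flux q = K·i = 0.140 × 0.0079 = 0.001106 m/d
Average linear velocity = 0.001106 / 0.14 = 0.007900 m/d
Retardation R = 1 + ρ_b·K_d/n = 1 + 1.60×3.4/0.14 = 39.86
Contaminant velocity v_c = v/R = 0.007900/39.86 = 1.982e-4 m/d
t = L/v_c = 343/1.982e-4 = 1.731e6 d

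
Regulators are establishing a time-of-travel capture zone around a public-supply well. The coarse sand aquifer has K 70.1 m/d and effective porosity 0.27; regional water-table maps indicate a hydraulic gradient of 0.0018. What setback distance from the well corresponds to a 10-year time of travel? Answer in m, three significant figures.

Specific discharge q = 70.1 × 0.0018 = 0.1262 m/d
v_s = q/n_e = 0.1262/0.27 = 0.4673 m/d
T = 10 yr × 365 = 3650 d
L = v × T = 0.4673 × 3650 = 1706 m

1710 m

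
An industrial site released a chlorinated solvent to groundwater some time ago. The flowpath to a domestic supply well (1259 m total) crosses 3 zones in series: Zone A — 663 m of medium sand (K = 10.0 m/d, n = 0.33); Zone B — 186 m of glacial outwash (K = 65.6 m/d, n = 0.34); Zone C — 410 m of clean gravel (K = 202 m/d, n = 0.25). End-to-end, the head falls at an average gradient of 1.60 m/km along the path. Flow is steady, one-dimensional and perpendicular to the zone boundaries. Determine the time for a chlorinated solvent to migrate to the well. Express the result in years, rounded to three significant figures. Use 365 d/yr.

37.2 years

Continuity: the same q passes through each zone, so ΔH = q·Σ(L_j/K_j) — the zones act as resistances in series.
Σ(L/K) = 663/10.0 + 186/65.6 + 410/202 = 66.30 + 2.835 + 2.030 = 71.17 d
K_eq = L_total / Σ(L/K) = 1259 / 71.17 = 17.69 m/d
q = K_eq · i = 17.69 × 0.0016 = 0.02831 m/d (same in every zone)
Zone A: v = q/n = 0.02831/0.33 = 0.08578 m/d → t_A = 663/0.08578 = 7729 d
Zone B: v = q/n = 0.02831/0.34 = 0.08325 m/d → t_B = 186/0.08325 = 2234 d
Zone C: v = q/n = 0.02831/0.25 = 0.1132 m/d → t_C = 410/0.1132 = 3621 d
Total t = 7729 + 2234 + 3621 = 13580 d
   = 13580 / 365 = 37.2 yr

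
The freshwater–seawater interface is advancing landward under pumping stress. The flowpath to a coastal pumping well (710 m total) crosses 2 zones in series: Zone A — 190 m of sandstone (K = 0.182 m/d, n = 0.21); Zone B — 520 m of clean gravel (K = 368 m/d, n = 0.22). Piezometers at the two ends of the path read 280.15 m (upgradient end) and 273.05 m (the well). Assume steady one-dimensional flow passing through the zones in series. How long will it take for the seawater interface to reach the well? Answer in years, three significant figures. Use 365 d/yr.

Total head drop ΔH = 280.15 − 273.05 = 7.10 m
Steady 1-D flow in series ⇒ the Darcy flux q is identical in every zone and the zone head losses add (resistances L/K in series).
Σ(L/K) = 190/0.182 + 520/368 = 1044 + 1.413 = 1045 d
q = ΔH / Σ(L/K) = 7.10 / 1045 = 0.006792 m/d (same in every zone)
Zone A: v = q/n = 0.006792/0.21 = 0.03234 m/d → t_A = 190/0.03234 = 5875 d
Zone B: v = q/n = 0.006792/0.22 = 0.03087 m/d → t_B = 520/0.03087 = 16840 d
Total t = 5875 + 16840 = 22720 d
   = 22720 / 365 = 62.2 yr

62.2 years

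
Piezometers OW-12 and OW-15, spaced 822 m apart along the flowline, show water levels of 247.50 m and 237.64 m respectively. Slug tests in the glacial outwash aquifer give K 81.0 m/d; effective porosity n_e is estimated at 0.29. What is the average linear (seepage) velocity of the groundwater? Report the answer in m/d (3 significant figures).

Hydraulic gradient i = (247.50 − 237.64) / 822 = 9.86 / 822 = 0.01200
Specific discharge q = 81.0 × 0.01200 = 0.9716 m/d
v = Ki/n = 81.0·0.01200/0.29 = 3.350 m/d

3.35 m/d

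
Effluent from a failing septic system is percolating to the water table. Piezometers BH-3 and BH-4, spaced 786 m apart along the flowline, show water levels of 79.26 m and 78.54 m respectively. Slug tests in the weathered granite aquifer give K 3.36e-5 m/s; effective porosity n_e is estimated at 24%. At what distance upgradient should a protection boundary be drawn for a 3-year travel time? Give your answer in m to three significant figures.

12.1 m

Hydraulic gradient i = (79.26 − 78.54) / 786 = 0.72 / 786 = 9.160e-4
K = 3.36e-5 m/s × 86400 s/d = 2.903 m/d
Darcy flux q = K·i = 2.903 × 9.160e-4 = 0.002659 m/d
v = Ki/n = 2.903·9.160e-4/0.24 = 0.01108 m/d
T = 3 yr × 365 = 1095 d
L = v × T = 0.01108 × 1095 = 12.13 m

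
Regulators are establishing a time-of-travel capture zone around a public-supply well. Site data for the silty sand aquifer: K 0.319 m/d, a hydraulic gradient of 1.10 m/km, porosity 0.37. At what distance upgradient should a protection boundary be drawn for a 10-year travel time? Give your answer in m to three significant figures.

Specific discharge q = 0.319 × 0.0011 = 3.509e-4 m/d
Average linear velocity = 3.509e-4 / 0.37 = 9.484e-4 m/d
T = 10 yr × 365 = 3650 d
L = v × T = 9.484e-4 × 3650 = 3.462 m

3.46 m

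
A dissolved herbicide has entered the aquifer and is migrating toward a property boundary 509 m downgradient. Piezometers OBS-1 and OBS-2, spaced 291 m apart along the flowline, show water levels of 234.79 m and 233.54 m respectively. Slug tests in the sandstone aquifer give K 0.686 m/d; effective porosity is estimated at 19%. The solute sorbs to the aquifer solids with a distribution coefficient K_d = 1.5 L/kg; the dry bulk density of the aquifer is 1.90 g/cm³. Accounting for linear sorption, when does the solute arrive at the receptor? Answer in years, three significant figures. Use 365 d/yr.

Hydraulic gradient i = (234.79 − 233.54) / 291 = 1.25 / 291 = 0.004296
q = Ki = 0.686 × 0.004296 = 0.002947 m/d
v_s = q/n_e = 0.002947/0.19 = 0.01551 m/d
Retardation R = 1 + ρ_b·K_d/n = 1 + 1.90×1.5/0.19 = 16.00
Contaminant velocity v_c = v/R = 0.01551/16.00 = 9.693e-4 m/d
t = L/v_c = 509/9.693e-4 = 525100 d
   = 525100/365 = 1440 yr

1440 years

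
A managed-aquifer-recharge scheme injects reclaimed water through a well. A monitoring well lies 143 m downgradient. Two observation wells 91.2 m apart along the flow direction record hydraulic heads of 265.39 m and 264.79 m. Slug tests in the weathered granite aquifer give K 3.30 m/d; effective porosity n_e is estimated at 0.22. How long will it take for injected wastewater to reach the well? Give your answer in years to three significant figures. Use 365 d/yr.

Hydraulic gradient i = (265.39 − 264.79) / 91.2 = 0.60 / 91.2 = 0.006579
Darcy flux q = K·i = 3.30 × 0.006579 = 0.02171 m/d
v_s = q/n_e = 0.02171/0.22 = 0.09868 m/d
t = L / v = 143 / 0.09868 = 1449 d
   = 1449 / 365 = 3.97 yr

3.97 years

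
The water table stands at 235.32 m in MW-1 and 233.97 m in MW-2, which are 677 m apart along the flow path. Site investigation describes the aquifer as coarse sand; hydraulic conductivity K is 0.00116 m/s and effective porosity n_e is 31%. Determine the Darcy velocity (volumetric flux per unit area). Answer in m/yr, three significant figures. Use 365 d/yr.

72.9 m/yr

Hydraulic gradient i = (235.32 − 233.97) / 677 = 1.35 / 677 = 0.001994
K = 0.00116 m/s × 86400 s/d = 100.2 m/d
Darcy flux q = K·i = 100.2 × 0.001994 = 0.1999 m/d
   = 0.1999 × 365 = 72.9 m/yr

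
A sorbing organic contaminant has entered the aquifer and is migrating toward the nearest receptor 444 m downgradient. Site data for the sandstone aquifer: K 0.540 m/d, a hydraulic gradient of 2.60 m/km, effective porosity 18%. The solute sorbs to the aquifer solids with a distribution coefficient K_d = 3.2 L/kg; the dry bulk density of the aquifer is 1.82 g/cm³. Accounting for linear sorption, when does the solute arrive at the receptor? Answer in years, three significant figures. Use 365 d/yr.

Darcy flux q = K·i = 0.540 × 0.0026 = 0.001404 m/d
Average linear velocity = 0.001404 / 0.18 = 0.007800 m/d
Retardation R = 1 + ρ_b·K_d/n = 1 + 1.82×3.2/0.18 = 33.36
Contaminant velocity v_c = v/R = 0.007800/33.36 = 2.338e-4 m/d
t = L/v_c = 444/2.338e-4 = 1.899e6 d
   = 1.899e6/365 = 5200 yr

5200 years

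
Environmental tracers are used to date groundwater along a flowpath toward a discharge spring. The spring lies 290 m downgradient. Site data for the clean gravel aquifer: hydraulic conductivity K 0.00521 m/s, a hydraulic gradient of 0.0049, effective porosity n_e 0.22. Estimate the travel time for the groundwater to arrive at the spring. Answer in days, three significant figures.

28.9 days

K = 0.00521 m/s × 86400 s/d = 450.1 m/d
q = Ki = 450.1 × 0.0049 = 2.206 m/d
v_s = q/n_e = 2.206/0.22 = 10.03 m/d
t = L / v = 290 / 10.03 = 28.92 d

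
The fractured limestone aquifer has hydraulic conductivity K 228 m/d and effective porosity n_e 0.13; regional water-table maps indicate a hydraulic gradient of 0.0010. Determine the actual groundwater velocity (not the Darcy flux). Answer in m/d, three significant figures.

1.75 m/d

Specific discharge q = 228 × 0.0010 = 0.2280 m/d
v = Ki/n = 228·0.0010/0.13 = 1.754 m/d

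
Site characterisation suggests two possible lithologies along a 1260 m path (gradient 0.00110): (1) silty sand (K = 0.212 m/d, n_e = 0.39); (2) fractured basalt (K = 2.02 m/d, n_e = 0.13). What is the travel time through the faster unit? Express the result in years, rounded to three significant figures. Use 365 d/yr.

Unit 1 (silty sand): v = 0.212×0.0011/0.39 = 5.979e-4 m/d, t = 1260/5.979e-4 = 2.107e6 d
Unit 2 (fractured basalt): v = 2.02×0.0011/0.13 = 0.01709 m/d, t = 1260/0.01709 = 73720 d
Faster: 73720 d / 365 = 202 yr

202 years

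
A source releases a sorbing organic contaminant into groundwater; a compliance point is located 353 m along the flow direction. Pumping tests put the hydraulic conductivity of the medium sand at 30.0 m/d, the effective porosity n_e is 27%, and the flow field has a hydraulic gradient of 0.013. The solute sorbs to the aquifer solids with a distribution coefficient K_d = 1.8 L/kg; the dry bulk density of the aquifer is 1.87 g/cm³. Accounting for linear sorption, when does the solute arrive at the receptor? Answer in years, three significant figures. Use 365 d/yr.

9.02 years

Darcy flux q = K·i = 30.0 × 0.013 = 0.3900 m/d
Average linear velocity = 0.3900 / 0.27 = 1.444 m/d
Retardation R = 1 + ρ_b·K_d/n = 1 + 1.87×1.8/0.27 = 13.47
Contaminant velocity v_c = v/R = 1.444/13.47 = 0.1073 m/d
t = L/v_c = 353/0.1073 = 3291 d
   = 3291/365 = 9.02 yr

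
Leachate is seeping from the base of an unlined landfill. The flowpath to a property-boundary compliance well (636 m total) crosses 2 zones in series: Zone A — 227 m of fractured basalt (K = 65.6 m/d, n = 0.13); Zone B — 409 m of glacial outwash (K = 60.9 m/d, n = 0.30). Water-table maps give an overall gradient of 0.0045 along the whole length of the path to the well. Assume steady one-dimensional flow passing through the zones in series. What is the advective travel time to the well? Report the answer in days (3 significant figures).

Steady 1-D flow in series ⇒ the Darcy flux q is identical in every zone and the zone head losses add (resistances L/K in series).
Σ(L/K) = 227/65.6 + 409/60.9 = 3.460 + 6.716 = 10.18 d
K_eq = L_total / Σ(L/K) = 636 / 10.18 = 62.50 m/d
q = K_eq · i = 62.50 × 0.0045 = 0.2812 m/d (same in every zone)
Zone A: v = q/n = 0.2812/0.13 = 2.163 m/d → t_A = 227/2.163 = 104.9 d
Zone B: v = q/n = 0.2812/0.30 = 0.9375 m/d → t_B = 409/0.9375 = 436.3 d
Total t = 104.9 + 436.3 = 541.2 d

541 days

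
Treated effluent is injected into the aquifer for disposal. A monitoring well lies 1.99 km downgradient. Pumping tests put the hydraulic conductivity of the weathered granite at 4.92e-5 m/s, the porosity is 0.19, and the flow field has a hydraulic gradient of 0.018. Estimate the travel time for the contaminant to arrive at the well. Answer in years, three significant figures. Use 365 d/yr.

13.5 years

K = 4.92e-5 m/s × 86400 s/d = 4.251 m/d
q = Ki = 4.251 × 0.018 = 0.07652 m/d
Average linear velocity = 0.07652 / 0.19 = 0.4027 m/d
L = 1.99 km = 1990 m
t = L / v = 1990 / 0.4027 = 4941 d
   = 4941 / 365 = 13.5 yr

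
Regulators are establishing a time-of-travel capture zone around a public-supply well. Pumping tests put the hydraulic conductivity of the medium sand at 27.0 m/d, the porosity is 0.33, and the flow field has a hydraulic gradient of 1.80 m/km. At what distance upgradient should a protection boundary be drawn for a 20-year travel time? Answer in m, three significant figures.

1080 m

Specific discharge q = 27.0 × 0.0018 = 0.04860 m/d
Average linear velocity = 0.04860 / 0.33 = 0.1473 m/d
T = 20 yr × 365 = 7300 d
L = v × T = 0.1473 × 7300 = 1075 m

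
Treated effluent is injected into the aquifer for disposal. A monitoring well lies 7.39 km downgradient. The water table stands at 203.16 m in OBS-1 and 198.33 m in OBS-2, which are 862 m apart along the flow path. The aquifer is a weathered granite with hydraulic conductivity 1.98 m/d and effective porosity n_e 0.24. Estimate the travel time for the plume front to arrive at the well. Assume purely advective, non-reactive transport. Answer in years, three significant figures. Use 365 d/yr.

Hydraulic gradient i = (203.16 − 198.33) / 862 = 4.83 / 862 = 0.005603
q = Ki = 1.98 × 0.005603 = 0.01109 m/d
v_s = q/n_e = 0.01109/0.24 = 0.04623 m/d
L = 7.39 km = 7390 m
t = L / v = 7390 / 0.04623 = 159900 d
   = 159900 / 365 = 438 yr

438 years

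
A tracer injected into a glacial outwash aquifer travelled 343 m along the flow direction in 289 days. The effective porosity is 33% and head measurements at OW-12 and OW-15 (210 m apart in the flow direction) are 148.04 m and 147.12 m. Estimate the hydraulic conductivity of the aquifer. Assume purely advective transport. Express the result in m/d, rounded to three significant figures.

Hydraulic gradient i = (148.04 − 147.12) / 210 = 0.92 / 210 = 0.004381
v = L / t = 343 / 289 = 1.187 m/d
K = v · n / i = 1.187 × 0.33 / 0.004381 = 89.4 m/d

89.4 m/d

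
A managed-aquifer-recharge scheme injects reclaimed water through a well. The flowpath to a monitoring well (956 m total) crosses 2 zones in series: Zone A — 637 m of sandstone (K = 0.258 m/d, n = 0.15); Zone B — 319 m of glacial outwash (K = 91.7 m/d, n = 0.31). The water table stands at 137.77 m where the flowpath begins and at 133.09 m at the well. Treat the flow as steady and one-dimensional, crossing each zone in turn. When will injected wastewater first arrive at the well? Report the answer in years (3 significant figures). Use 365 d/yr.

Total head drop ΔH = 137.77 − 133.09 = 4.68 m
Continuity: the same q passes through each zone, so ΔH = q·Σ(L_j/K_j) — the zones act as resistances in series.
Σ(L/K) = 637/0.258 + 319/91.7 = 2469 + 3.479 = 2472 d
q = ΔH / Σ(L/K) = 4.68 / 2472 = 0.001893 m/d (same in every zone)
Zone A: v = q/n = 0.001893/0.15 = 0.01262 m/d → t_A = 637/0.01262 = 50480 d
Zone B: v = q/n = 0.001893/0.31 = 0.006106 m/d → t_B = 319/0.006106 = 52240 d
Total t = 50480 + 52240 = 102700 d
   = 102700 / 365 = 281 yr

281 years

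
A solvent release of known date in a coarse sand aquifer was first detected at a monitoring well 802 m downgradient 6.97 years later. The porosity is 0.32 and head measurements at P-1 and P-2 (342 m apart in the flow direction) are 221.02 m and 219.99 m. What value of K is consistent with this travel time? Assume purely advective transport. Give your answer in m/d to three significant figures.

Hydraulic gradient i = (221.02 − 219.99) / 342 = 1.03 / 342 = 0.003012
t = 6.97 years = 2544 d
v = L / t = 802 / 2544 = 0.3152 m/d
K = v · n / i = 0.3152 × 0.32 / 0.003012 = 33.5 m/d

33.5 m/d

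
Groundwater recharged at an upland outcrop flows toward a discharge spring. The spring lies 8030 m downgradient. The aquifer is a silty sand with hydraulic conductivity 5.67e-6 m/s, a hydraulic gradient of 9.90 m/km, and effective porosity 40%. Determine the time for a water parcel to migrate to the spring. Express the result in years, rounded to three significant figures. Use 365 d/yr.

K = 5.67e-6 m/s × 86400 s/d = 0.4899 m/d
Darcy flux q = K·i = 0.4899 × 0.0099 = 0.004850 m/d
v_s = q/n_e = 0.004850/0.40 = 0.01212 m/d
t = L / v = 8030 / 0.01212 = 662300 d
   = 662300 / 365 = 1810 yr

1810 years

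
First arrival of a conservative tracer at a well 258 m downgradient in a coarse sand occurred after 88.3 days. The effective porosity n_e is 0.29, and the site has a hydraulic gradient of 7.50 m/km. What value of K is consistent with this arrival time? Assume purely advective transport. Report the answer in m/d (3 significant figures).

113 m/d

v = L / t = 258 / 88.3 = 2.922 m/d
K = v · n / i = 2.922 × 0.29 / 0.0075 = 113 m/d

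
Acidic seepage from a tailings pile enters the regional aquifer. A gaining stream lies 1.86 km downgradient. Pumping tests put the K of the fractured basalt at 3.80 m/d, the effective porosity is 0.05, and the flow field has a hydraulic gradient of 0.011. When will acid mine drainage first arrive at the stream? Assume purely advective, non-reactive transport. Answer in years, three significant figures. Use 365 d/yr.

q = Ki = 3.80 × 0.011 = 0.04180 m/d
v_s = q/n_e = 0.04180/0.05 = 0.8360 m/d
L = 1.86 km = 1860 m
t = L / v = 1860 / 0.8360 = 2225 d
   = 2225 / 365 = 6.10 yr

6.10 years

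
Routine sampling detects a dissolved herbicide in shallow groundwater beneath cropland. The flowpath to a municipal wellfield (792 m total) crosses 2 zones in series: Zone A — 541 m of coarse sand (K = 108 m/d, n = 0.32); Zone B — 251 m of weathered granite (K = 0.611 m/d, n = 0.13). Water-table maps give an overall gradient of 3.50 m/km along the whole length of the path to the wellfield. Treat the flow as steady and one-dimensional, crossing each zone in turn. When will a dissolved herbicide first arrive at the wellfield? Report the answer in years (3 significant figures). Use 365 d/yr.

84.6 years

Continuity: the same q passes through each zone, so ΔH = q·Σ(L_j/K_j) — the zones act as resistances in series.
Σ(L/K) = 541/108 + 251/0.611 = 5.009 + 410.8 = 415.8 d
K_eq = L_total / Σ(L/K) = 792 / 415.8 = 1.905 m/d
q = K_eq · i = 1.905 × 0.0035 = 0.006666 m/d (same in every zone)
Zone A: v = q/n = 0.006666/0.32 = 0.02083 m/d → t_A = 541/0.02083 = 25970 d
Zone B: v = q/n = 0.006666/0.13 = 0.05128 m/d → t_B = 251/0.05128 = 4895 d
Total t = 25970 + 4895 = 30860 d
   = 30860 / 365 = 84.6 yr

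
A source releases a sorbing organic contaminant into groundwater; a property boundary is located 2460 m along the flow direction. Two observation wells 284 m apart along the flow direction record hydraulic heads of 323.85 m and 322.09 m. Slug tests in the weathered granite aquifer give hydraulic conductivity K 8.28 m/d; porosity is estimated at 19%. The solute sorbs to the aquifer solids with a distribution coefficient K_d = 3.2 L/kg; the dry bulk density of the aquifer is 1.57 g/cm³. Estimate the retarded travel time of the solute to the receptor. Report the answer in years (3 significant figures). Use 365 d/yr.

Hydraulic gradient i = (323.85 − 322.09) / 284 = 1.76 / 284 = 0.006197
q = Ki = 8.28 × 0.006197 = 0.05131 m/d
v = Ki/n = 8.28·0.006197/0.19 = 0.2701 m/d
Retardation R = 1 + ρ_b·K_d/n = 1 + 1.57×3.2/0.19 = 27.44
Contaminant velocity v_c = v/R = 0.2701/27.44 = 0.009841 m/d
t = L/v_c = 2460/0.009841 = 250000 d
   = 250000/365 = 685 yr

685 years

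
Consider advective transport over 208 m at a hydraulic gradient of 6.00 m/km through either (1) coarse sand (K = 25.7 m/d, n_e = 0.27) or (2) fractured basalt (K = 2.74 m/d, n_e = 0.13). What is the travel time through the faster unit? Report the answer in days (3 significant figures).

Unit 1 (coarse sand): v = 25.7×0.0060/0.27 = 0.5711 m/d, t = 208/0.5711 = 364.2 d
Unit 2 (fractured basalt): v = 2.74×0.0060/0.13 = 0.1265 m/d, t = 208/0.1265 = 1645 d
Faster unit: t = 364 d

364 days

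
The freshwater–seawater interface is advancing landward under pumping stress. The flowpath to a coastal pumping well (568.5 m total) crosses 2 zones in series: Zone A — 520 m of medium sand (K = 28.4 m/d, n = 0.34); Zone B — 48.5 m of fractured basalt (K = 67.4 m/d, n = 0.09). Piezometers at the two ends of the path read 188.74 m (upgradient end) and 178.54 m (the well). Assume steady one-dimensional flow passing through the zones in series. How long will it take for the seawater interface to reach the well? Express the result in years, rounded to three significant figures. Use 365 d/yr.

Total head drop ΔH = 188.74 − 178.54 = 10.20 m
Steady 1-D flow in series ⇒ the Darcy flux q is identical in every zone and the zone head losses add (resistances L/K in series).
Σ(L/K) = 520/28.4 + 48.5/67.4 = 18.31 + 0.7196 = 19.03 d
q = ΔH / Σ(L/K) = 10.20 / 19.03 = 0.5360 m/d (same in every zone)
Zone A: v = q/n = 0.5360/0.34 = 1.577 m/d → t_A = 520/1.577 = 329.8 d
Zone B: v = q/n = 0.5360/0.09 = 5.956 m/d → t_B = 48.5/5.956 = 8.143 d
Total t = 329.8 + 8.143 = 338.0 d
   = 338.0 / 365 = 0.926 yr

0.926 years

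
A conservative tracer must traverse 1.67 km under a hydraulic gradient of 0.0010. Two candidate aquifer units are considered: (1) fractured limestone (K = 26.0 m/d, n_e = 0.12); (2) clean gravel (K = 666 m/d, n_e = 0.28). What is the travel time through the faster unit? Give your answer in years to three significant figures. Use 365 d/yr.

1.92 years

Unit 1 (fractured limestone): v = 26.0×0.0010/0.12 = 0.2167 m/d, t = 1670/0.2167 = 7708 d
Unit 2 (clean gravel): v = 666×0.0010/0.28 = 2.379 m/d, t = 1670/2.379 = 702.1 d
Faster: 702.1 d / 365 = 1.92 yr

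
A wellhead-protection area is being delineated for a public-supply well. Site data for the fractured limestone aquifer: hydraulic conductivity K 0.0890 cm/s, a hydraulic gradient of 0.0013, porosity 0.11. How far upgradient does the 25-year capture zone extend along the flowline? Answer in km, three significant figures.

8.29 km

K = 0.0890 cm/s × 864 = 76.90 m/d
Darcy flux q = K·i = 76.90 × 0.0013 = 0.09996 m/d
Seepage velocity v = q / n = 0.09996 / 0.11 = 0.9088 m/d
T = 25 yr × 365 = 9125 d
L = v × T = 0.9088 × 9125 = 8293 m
   = 8.29 km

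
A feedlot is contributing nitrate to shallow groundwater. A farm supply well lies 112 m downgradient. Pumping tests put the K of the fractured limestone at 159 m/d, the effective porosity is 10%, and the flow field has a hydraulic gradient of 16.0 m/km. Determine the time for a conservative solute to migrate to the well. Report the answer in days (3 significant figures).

Darcy flux q = K·i = 159 × 0.016 = 2.544 m/d
v = Ki/n = 159·0.016/0.10 = 25.44 m/d
t = L / v = 112 / 25.44 = 4.403 d

4.40 days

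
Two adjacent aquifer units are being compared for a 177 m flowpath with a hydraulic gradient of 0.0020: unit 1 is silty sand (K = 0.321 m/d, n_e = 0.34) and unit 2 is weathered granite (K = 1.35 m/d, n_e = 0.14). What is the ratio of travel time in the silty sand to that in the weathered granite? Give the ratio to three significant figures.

Unit 1 (silty sand): v = 0.321×0.0020/0.34 = 0.001888 m/d, t = 177/0.001888 = 93740 d
Unit 2 (weathered granite): v = 1.35×0.0020/0.14 = 0.01929 m/d, t = 177/0.01929 = 9178 d
t(silty sand) / t(weathered granite) = 93740/9178 = 10.2

10.2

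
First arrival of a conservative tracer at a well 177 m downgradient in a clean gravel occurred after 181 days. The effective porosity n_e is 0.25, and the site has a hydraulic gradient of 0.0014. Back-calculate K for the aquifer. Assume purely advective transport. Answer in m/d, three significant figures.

v = L / t = 177 / 181 = 0.9779 m/d
K = v · n / i = 0.9779 × 0.25 / 0.0014 = 175 m/d

175 m/d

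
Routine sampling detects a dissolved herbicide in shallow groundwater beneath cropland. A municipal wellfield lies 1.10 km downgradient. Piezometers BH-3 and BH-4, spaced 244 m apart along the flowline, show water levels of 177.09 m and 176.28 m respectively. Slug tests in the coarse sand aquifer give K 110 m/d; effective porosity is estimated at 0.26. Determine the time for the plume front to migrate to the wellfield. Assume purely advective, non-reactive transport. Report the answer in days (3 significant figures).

783 days

Hydraulic gradient i = (177.09 − 176.28) / 244 = 0.81 / 244 = 0.003320
Specific discharge q = 110 × 0.003320 = 0.3652 m/d
Average linear velocity = 0.3652 / 0.26 = 1.404 m/d
L = 1.10 km = 1100 m
t = L / v = 1100 / 1.404 = 783.2 d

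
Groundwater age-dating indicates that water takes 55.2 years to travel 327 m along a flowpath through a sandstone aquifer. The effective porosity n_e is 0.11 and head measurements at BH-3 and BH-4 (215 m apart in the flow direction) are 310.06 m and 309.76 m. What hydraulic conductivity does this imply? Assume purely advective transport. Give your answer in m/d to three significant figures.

Hydraulic gradient i = (310.06 − 309.76) / 215 = 0.30 / 215 = 0.001395
t = 55.2 years = 20150 d
v = L / t = 327 / 20150 = 0.01623 m/d
K = v · n / i = 0.01623 × 0.11 / 0.001395 = 1.28 m/d

1.28 m/d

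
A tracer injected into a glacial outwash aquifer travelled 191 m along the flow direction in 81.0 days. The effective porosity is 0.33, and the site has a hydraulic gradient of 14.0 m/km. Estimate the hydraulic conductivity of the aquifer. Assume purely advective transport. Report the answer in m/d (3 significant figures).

v = L / t = 191 / 81.0 = 2.358 m/d
K = v · n / i = 2.358 × 0.33 / 0.014 = 55.6 m/d

55.6 m/d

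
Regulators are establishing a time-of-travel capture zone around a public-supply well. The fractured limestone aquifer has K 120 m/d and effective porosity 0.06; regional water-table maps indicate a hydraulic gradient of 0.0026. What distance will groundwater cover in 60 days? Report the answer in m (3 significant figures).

312 m

Darcy flux q = K·i = 120 × 0.0026 = 0.3120 m/d
Average linear velocity = 0.3120 / 0.06 = 5.200 m/d
L = v × T = 5.200 × 60 = 312.0 m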